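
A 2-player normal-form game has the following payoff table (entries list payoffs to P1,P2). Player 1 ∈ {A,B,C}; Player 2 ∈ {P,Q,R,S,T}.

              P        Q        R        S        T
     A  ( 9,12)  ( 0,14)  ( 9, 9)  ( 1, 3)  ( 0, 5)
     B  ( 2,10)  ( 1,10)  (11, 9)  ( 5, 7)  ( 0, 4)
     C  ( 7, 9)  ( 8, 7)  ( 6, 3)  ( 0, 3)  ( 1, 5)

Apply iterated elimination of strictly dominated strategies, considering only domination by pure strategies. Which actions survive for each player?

P2 drop R (P beats it: A:12>9 B:10>9 C:9>3)
P2 drop S (P beats it: A:12>3 B:10>7 C:9>3)
P1 drop B (C beats it: P:7>2 Q:8>1 T:1>0)
P2 drop T (P beats it: A:12>5 C:9>5)
P1→{A,C} P2→{P,Q}

IESDS → P1:{A,C} P2:{P,Q}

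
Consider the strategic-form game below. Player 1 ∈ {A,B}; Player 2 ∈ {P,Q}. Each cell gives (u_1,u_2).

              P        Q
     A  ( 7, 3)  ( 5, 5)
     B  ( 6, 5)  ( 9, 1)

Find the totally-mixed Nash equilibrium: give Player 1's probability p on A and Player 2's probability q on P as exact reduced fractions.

P1 indiff ⇒ q·7+(1-q)·5 = q·6+(1-q)·9 ⇒ q(1) = (1-q)(4) ⇒ q = 4/5
P2 indiff ⇒ p·3+(1-p)·5 = p·5+(1-p)·1 ⇒ p(-2) = (1-p)(-4) ⇒ p = 2/3

P1 mixes 2/3 on A; P2 mixes 4/5 on P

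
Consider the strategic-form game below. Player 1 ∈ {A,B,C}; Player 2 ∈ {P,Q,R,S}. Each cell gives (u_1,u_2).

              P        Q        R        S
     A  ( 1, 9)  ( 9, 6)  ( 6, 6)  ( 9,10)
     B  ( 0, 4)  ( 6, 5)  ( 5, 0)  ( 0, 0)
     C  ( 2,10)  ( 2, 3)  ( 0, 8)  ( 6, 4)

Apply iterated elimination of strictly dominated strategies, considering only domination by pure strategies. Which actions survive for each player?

Remaining: P1:{A,C} P2:{P,S}

P1 drop B (A beats it: P:1>0 Q:9>6 R:6>5 S:9>0)
P2 drop Q (P beats it: A:9>6 C:10>3)
P2 drop R (P beats it: A:9>6 C:10>8)
P1→{A,C} P2→{P,S}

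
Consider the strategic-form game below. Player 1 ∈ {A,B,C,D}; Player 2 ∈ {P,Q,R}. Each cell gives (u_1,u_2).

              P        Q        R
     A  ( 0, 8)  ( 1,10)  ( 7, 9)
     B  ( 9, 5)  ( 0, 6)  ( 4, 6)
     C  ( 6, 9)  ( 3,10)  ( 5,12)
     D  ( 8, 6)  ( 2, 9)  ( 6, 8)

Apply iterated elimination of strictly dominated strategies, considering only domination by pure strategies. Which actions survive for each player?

P2 drop P (Q beats it: A:10>8 B:6>5 C:10>9 D:9>6)
P1 drop B (A beats it: Q:1>0 R:7>4)
P1→{A,C,D} P2→{Q,R}

Survivors P1:{A,C,D} P2:{Q,R}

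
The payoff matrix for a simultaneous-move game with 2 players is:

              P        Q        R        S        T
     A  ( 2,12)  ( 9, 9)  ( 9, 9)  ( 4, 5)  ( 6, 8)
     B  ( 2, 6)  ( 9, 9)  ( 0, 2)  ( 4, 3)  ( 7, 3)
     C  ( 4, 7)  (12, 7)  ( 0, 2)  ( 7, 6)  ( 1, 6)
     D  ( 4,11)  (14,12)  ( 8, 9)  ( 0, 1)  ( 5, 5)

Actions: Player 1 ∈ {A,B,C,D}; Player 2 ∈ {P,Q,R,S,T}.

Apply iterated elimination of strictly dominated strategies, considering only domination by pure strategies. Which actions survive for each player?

Remaining: P1:{C,D} P2:{P,Q}

P2 drop R (P beats it: A:12>9 B:6>2 C:7>2 D:11>9)
P2 drop S (P beats it: A:12>5 B:6>3 C:7>6 D:11>1)
P2 drop T (P beats it: A:12>8 B:6>3 C:7>6 D:11>5)
P1 drop A (C beats it: P:4>2 Q:12>9)
P1 drop B (C beats it: P:4>2 Q:12>9)
P1→{C,D} P2→{P,Q}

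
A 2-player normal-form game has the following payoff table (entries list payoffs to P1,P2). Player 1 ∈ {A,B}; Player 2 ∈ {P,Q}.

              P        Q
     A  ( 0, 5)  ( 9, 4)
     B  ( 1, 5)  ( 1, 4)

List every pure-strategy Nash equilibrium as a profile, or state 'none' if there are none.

PSNE = {(B,P)}

(A,P): not NE [P1→B gives 1>0]
(A,Q): not NE [P2→P gives 5>4]
(B,P): NE
(B,Q): not NE [P1→A gives 9>1; P2→P gives 5>4]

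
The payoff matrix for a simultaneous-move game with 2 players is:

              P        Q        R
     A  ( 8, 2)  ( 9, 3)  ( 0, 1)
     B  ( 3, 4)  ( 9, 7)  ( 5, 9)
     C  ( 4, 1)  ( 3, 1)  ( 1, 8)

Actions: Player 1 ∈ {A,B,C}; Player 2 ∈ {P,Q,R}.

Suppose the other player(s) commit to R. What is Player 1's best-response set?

BR_1 = {B}

u_1(A vs R) = 0
u_1(B vs R) = 5
u_1(C vs R) = 1
max payoff 5 at {B}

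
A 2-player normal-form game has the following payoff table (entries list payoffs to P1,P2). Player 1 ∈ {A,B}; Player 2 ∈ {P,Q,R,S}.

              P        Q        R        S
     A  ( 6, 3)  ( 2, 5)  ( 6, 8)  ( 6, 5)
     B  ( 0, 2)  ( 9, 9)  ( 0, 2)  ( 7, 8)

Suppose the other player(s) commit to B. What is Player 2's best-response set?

u_2(P vs B) = 2
u_2(Q vs B) = 9
u_2(R vs B) = 2
u_2(S vs B) = 8
max payoff 9 at {Q}

argmax u_2 = {Q}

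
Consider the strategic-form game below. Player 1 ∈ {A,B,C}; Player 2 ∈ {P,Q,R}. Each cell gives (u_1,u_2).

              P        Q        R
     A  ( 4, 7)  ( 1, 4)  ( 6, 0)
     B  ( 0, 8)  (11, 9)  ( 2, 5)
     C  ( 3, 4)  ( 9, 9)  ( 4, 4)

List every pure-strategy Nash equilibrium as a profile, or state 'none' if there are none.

NE set: (A,P), (B,Q)

(A,P): NE
(A,Q): not NE [P1→B gives 11>1; P2→P gives 7>4]
(A,R): not NE [P2→P gives 7>0]
(B,P): not NE [P1→A gives 4>0; P2→Q gives 9>8]
(B,Q): NE
(B,R): not NE [P1→A gives 6>2; P2→Q gives 9>5]
(C,P): not NE [P1→A gives 4>3; P2→Q gives 9>4]
(C,Q): not NE [P1→B gives 11>9]
(C,R): not NE [P1→A gives 6>4; P2→Q gives 9>4]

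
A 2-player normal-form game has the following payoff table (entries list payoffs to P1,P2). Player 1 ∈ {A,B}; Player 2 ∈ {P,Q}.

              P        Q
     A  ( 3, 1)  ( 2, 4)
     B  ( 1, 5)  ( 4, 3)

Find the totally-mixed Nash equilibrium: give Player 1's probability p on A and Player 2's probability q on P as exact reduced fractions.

P1 indiff ⇒ q·3+(1-q)·2 = q·1+(1-q)·4 ⇒ q(2) = (1-q)(2) ⇒ q = 1/2
P2 indiff ⇒ p·1+(1-p)·5 = p·4+(1-p)·3 ⇒ p(-3) = (1-p)(-2) ⇒ p = 2/5

p=2/5, q=1/2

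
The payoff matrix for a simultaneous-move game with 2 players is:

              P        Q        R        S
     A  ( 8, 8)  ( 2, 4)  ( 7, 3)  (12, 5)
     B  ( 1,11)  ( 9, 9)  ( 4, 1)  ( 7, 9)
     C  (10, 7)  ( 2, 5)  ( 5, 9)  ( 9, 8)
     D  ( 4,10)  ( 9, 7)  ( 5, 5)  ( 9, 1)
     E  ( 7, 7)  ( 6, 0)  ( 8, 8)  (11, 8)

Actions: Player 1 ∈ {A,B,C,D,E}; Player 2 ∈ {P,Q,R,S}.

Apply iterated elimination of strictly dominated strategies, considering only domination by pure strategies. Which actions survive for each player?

Remaining: P1:{A,C,E} P2:{P,R,S}

P2 drop Q (P beats it: A:8>4 B:11>9 C:7>5 D:10>7 E:7>0)
P1 drop B (A beats it: P:8>1 R:7>4 S:12>7)
P1 drop D (A beats it: P:8>4 R:7>5 S:12>9)
P1→{A,C,E} P2→{P,R,S}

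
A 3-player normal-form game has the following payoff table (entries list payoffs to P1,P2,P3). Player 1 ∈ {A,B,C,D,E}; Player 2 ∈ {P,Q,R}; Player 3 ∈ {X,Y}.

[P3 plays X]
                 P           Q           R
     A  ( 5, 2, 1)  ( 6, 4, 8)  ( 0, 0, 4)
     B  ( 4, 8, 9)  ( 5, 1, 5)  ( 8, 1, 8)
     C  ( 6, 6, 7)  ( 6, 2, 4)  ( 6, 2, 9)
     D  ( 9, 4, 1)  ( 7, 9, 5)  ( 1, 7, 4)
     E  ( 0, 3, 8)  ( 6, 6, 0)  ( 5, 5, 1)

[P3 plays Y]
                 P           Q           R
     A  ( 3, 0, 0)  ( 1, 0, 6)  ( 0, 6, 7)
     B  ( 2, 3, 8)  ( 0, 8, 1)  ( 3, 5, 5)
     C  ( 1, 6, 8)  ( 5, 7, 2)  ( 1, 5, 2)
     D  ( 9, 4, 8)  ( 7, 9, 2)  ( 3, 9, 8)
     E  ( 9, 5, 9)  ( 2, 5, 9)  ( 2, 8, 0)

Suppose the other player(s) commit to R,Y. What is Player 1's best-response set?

P1 best: {B,D}

u_1(A vs R,Y) = 0
u_1(B vs R,Y) = 3
u_1(C vs R,Y) = 1
u_1(D vs R,Y) = 3
u_1(E vs R,Y) = 2
max payoff 3 at {B,D}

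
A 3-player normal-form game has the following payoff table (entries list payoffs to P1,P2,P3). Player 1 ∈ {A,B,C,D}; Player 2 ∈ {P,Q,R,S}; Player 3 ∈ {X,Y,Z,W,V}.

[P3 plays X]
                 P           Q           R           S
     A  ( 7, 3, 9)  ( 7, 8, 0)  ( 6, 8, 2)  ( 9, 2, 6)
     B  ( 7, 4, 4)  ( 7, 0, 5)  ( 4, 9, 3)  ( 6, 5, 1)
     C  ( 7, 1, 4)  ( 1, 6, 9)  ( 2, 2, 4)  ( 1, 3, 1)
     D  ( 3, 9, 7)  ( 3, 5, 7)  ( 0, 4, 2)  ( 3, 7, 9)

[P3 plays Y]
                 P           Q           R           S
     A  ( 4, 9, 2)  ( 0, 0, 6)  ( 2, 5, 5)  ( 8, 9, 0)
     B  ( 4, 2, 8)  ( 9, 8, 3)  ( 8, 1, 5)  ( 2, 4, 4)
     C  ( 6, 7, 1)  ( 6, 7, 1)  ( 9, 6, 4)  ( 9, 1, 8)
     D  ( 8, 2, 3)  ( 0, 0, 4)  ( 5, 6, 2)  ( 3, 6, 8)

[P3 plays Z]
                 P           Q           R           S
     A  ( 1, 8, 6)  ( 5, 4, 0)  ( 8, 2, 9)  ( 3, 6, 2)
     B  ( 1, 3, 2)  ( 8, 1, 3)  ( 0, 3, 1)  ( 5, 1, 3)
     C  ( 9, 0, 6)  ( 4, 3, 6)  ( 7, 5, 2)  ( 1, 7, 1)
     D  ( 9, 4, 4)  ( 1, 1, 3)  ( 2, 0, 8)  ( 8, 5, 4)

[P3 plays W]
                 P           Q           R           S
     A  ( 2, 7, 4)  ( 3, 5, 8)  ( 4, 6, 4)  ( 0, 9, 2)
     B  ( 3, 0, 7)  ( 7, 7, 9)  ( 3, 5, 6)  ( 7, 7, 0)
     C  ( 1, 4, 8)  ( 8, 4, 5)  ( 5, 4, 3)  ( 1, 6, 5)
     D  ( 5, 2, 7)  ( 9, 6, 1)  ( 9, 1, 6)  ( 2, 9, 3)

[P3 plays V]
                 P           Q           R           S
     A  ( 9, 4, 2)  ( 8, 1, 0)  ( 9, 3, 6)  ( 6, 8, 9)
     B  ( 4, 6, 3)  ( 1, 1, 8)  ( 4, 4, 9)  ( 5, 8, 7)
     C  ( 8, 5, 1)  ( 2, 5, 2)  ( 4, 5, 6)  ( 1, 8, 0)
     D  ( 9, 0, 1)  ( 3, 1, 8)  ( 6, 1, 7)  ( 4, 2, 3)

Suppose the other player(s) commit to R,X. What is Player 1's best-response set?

BR_1 = {A}

u_1(A vs R,X) = 6
u_1(B vs R,X) = 4
u_1(C vs R,X) = 2
u_1(D vs R,X) = 0
max payoff 6 at {A}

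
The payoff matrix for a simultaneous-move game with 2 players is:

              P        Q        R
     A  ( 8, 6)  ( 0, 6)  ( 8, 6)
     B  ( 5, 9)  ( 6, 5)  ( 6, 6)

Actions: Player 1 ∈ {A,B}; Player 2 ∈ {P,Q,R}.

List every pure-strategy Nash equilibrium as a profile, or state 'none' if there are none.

(A,P): NE
(A,Q): not NE [P1→B gives 6>0]
(A,R): NE
(B,P): not NE [P1→A gives 8>5]
(B,Q): not NE [P2→P gives 9>5]
(B,R): not NE [P1→A gives 8>6; P2→P gives 9>6]

Nash profiles: (A,P), (A,R)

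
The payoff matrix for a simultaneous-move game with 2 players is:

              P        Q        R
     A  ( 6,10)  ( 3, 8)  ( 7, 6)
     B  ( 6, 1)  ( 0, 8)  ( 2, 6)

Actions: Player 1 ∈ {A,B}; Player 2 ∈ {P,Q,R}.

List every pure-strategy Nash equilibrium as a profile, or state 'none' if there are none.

Nash profiles: (A,P)

(A,P): NE
(A,Q): not NE [P2→P gives 10>8]
(A,R): not NE [P2→P gives 10>6]
(B,P): not NE [P2→Q gives 8>1]
(B,Q): not NE [P1→A gives 3>0]
(B,R): not NE [P1→A gives 7>2; P2→Q gives 8>6]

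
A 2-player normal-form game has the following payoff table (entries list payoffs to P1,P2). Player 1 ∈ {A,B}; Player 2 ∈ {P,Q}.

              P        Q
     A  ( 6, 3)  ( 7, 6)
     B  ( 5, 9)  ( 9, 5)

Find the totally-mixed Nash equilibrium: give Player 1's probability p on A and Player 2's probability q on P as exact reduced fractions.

P1 mixes 4/7 on A; P2 mixes 2/3 on P

P1 indiff ⇒ q·6+(1-q)·7 = q·5+(1-q)·9 ⇒ q(1) = (1-q)(2) ⇒ q = 2/3
P2 indiff ⇒ p·3+(1-p)·9 = p·6+(1-p)·5 ⇒ p(-3) = (1-p)(-4) ⇒ p = 4/7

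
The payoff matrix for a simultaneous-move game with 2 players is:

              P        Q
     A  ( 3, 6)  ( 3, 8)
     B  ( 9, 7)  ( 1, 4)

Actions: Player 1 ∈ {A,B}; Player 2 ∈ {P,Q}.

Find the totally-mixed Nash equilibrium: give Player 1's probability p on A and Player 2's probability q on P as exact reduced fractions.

P1 indiff ⇒ q·3+(1-q)·3 = q·9+(1-q)·1 ⇒ q(-6) = (1-q)(-2) ⇒ q = 1/4
P2 indiff ⇒ p·6+(1-p)·7 = p·8+(1-p)·4 ⇒ p(-2) = (1-p)(-3) ⇒ p = 3/5

p=3/5, q=1/4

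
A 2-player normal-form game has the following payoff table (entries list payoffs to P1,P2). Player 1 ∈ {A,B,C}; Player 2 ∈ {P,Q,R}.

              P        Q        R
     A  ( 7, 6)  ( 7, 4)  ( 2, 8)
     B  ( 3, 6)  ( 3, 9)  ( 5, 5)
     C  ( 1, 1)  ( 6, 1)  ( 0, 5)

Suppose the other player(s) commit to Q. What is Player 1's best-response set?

argmax u_1 = {A}

u_1(A vs Q) = 7
u_1(B vs Q) = 3
u_1(C vs Q) = 6
max payoff 7 at {A}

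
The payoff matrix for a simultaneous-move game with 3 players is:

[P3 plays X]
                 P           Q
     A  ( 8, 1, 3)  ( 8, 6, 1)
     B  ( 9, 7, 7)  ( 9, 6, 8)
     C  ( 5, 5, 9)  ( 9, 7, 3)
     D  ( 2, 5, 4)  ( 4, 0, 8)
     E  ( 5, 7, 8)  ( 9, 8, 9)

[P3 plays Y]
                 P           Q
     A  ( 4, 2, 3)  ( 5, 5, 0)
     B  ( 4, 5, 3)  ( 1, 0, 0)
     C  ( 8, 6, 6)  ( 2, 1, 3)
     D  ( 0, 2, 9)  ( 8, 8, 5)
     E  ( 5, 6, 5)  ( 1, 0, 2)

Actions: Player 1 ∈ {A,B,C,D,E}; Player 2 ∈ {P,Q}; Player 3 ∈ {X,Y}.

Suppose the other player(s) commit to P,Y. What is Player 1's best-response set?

BR_1 = {C}

u_1(A vs P,Y) = 4
u_1(B vs P,Y) = 4
u_1(C vs P,Y) = 8
u_1(D vs P,Y) = 0
u_1(E vs P,Y) = 5
max payoff 8 at {C}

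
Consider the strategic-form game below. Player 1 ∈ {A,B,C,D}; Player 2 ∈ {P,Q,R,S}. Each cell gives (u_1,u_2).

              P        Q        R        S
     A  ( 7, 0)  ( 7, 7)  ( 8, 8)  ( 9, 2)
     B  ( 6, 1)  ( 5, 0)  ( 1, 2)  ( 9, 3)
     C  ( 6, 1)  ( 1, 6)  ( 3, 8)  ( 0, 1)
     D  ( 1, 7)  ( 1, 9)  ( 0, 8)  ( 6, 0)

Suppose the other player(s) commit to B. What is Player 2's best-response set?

BR_2 = {S}

u_2(P vs B) = 1
u_2(Q vs B) = 0
u_2(R vs B) = 2
u_2(S vs B) = 3
max payoff 3 at {S}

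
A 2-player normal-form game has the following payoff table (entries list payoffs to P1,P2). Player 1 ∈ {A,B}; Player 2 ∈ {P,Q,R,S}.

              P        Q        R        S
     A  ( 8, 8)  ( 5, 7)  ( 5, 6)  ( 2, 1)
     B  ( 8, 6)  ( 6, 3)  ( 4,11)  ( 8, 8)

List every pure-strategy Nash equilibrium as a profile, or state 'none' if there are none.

(A,P): NE
(A,Q): not NE [P1→B gives 6>5; P2→P gives 8>7]
(A,R): not NE [P2→P gives 8>6]
(A,S): not NE [P1→B gives 8>2; P2→P gives 8>1]
(B,P): not NE [P2→R gives 11>6]
(B,Q): not NE [P2→R gives 11>3]
(B,R): not NE [P1→A gives 5>4]
(B,S): not NE [P2→R gives 11>8]

Nash profiles: (A,P)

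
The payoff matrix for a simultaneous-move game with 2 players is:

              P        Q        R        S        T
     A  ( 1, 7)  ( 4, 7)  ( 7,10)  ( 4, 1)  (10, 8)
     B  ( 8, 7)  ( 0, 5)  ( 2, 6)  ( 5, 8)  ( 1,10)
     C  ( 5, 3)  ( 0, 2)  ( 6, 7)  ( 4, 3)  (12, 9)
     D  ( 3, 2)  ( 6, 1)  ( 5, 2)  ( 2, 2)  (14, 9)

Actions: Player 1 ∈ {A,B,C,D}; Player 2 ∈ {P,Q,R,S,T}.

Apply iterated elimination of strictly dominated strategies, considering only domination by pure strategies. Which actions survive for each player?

P2 drop P (T beats it: A:8>7 B:10>7 C:9>3 D:9>2)
P2 drop Q (R beats it: A:10>7 B:6>5 C:7>2 D:2>1)
P2 drop S (T beats it: A:8>1 B:10>8 C:9>3 D:9>2)
P1 drop B (A beats it: R:7>2 T:10>1)
P1→{A,C,D} P2→{R,T}

Remaining: P1:{A,C,D} P2:{R,T}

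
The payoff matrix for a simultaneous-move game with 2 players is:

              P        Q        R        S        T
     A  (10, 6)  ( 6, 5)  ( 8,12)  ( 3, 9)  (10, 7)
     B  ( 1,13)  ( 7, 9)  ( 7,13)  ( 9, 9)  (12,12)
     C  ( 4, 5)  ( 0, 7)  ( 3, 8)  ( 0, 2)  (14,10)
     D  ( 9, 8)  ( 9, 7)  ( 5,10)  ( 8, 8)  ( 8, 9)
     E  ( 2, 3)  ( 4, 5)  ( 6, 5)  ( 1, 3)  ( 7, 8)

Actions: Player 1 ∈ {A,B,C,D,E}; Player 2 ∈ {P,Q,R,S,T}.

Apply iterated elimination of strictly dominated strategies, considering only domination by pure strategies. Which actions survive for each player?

P1 drop E (A beats it: P:10>2 Q:6>4 R:8>6 S:3>1 T:10>7)
P2 drop Q (R beats it: A:12>5 B:13>9 C:8>7 D:10>7)
P2 drop S (R beats it: A:12>9 B:13>9 C:8>2 D:10>8)
P1 drop D (A beats it: P:10>9 R:8>5 T:10>8)
P1→{A,B,C} P2→{P,R,T}

Survivors P1:{A,B,C} P2:{P,R,T}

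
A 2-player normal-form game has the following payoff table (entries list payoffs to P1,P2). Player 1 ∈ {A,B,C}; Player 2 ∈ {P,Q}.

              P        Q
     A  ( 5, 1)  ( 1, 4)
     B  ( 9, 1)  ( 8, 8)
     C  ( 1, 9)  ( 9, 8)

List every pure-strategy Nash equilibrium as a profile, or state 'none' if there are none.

Equilibria: none

(A,P): not NE [P1→B gives 9>5; P2→Q gives 4>1]
(A,Q): not NE [P1→C gives 9>1]
(B,P): not NE [P2→Q gives 8>1]
(B,Q): not NE [P1→C gives 9>8]
(C,P): not NE [P1→B gives 9>1]
(C,Q): not NE [P2→P gives 9>8]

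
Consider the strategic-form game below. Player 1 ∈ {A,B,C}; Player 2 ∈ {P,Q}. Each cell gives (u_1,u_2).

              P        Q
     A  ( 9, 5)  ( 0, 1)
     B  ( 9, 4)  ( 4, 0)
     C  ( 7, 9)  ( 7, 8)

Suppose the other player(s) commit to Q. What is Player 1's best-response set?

u_1(A vs Q) = 0
u_1(B vs Q) = 4
u_1(C vs Q) = 7
max payoff 7 at {C}

argmax u_1 = {C}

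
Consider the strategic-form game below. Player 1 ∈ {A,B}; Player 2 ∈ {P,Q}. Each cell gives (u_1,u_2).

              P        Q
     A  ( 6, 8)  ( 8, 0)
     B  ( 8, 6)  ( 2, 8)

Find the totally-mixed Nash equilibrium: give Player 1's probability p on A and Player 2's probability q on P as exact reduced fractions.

P1 indiff ⇒ q·6+(1-q)·8 = q·8+(1-q)·2 ⇒ q(-2) = (1-q)(-6) ⇒ q = 3/4
P2 indiff ⇒ p·8+(1-p)·6 = p·0+(1-p)·8 ⇒ p(8) = (1-p)(2) ⇒ p = 1/5

p=1/5, q=3/4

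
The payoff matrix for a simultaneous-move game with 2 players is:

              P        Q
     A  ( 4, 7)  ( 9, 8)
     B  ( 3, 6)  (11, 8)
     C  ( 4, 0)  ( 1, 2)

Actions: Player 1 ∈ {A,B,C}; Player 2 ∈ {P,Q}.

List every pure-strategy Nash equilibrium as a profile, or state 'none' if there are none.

(A,P): not NE [P2→Q gives 8>7]
(A,Q): not NE [P1→B gives 11>9]
(B,P): not NE [P1→C gives 4>3; P2→Q gives 8>6]
(B,Q): NE
(C,P): not NE [P2→Q gives 2>0]
(C,Q): not NE [P1→B gives 11>1]

NE set: (B,Q)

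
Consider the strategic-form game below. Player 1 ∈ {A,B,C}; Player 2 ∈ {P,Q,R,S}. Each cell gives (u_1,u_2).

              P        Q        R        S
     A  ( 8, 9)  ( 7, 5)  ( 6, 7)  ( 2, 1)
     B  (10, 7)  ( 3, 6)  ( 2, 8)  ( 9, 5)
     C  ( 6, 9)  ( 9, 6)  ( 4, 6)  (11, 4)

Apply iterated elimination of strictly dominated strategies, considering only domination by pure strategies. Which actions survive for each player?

P2 drop Q (P beats it: A:9>5 B:7>6 C:9>6)
P2 drop S (P beats it: A:9>1 B:7>5 C:9>4)
P1 drop C (A beats it: P:8>6 R:6>4)
P1→{A,B} P2→{P,R}

Survivors P1:{A,B} P2:{P,R}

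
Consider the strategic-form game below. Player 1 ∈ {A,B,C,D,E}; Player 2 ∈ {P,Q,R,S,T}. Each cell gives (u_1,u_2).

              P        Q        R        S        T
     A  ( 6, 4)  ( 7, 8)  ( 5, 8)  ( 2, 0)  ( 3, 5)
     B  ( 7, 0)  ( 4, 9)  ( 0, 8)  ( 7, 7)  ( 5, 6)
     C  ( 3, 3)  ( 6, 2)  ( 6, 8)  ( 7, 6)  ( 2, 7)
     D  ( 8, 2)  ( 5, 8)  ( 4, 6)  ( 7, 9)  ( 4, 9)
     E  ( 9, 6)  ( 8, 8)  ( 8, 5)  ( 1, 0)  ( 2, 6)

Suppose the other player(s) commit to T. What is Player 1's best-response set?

u_1(A vs T) = 3
u_1(B vs T) = 5
u_1(C vs T) = 2
u_1(D vs T) = 4
u_1(E vs T) = 2
max payoff 5 at {B}

BR_1 = {B}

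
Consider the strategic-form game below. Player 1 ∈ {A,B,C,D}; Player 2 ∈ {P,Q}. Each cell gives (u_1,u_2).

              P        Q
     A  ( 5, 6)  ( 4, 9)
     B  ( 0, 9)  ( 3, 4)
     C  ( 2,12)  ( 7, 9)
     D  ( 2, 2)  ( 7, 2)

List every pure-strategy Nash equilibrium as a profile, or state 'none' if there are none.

PSNE = {(D,Q)}

(A,P): not NE [P2→Q gives 9>6]
(A,Q): not NE [P1→D gives 7>4]
(B,P): not NE [P1→A gives 5>0]
(B,Q): not NE [P1→D gives 7>3; P2→P gives 9>4]
(C,P): not NE [P1→A gives 5>2]
(C,Q): not NE [P2→P gives 12>9]
(D,P): not NE [P1→A gives 5>2]
(D,Q): NE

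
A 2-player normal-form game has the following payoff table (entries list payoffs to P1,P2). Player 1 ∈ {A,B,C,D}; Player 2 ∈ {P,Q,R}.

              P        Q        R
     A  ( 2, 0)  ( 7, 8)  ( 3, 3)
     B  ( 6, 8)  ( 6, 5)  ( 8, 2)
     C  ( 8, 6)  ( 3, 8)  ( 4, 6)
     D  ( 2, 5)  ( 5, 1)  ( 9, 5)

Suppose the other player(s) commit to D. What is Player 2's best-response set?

argmax u_2 = {P,R}

u_2(P vs D) = 5
u_2(Q vs D) = 1
u_2(R vs D) = 5
max payoff 5 at {P,R}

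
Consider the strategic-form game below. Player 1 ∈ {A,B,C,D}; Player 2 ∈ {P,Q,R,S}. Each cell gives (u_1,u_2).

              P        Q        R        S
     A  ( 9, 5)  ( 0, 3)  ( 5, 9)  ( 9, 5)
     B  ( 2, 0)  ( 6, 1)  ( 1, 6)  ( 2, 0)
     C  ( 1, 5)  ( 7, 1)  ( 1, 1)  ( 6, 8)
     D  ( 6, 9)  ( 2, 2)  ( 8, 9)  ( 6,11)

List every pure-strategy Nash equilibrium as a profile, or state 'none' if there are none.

(A,P): not NE [P2→R gives 9>5]
(A,Q): not NE [P1→C gives 7>0; P2→R gives 9>3]
(A,R): not NE [P1→D gives 8>5]
(A,S): not NE [P2→R gives 9>5]
(B,P): not NE [P1→A gives 9>2; P2→R gives 6>0]
(B,Q): not NE [P1→C gives 7>6; P2→R gives 6>1]
(B,R): not NE [P1→D gives 8>1]
(B,S): not NE [P1→A gives 9>2; P2→R gives 6>0]
(C,P): not NE [P1→A gives 9>1; P2→S gives 8>5]
(C,Q): not NE [P2→S gives 8>1]
(C,R): not NE [P1→D gives 8>1; P2→S gives 8>1]
(C,S): not NE [P1→A gives 9>6]
(D,P): not NE [P1→A gives 9>6; P2→S gives 11>9]
(D,Q): not NE [P1→C gives 7>2; P2→S gives 11>2]
(D,R): not NE [P2→S gives 11>9]
(D,S): not NE [P1→A gives 9>6]

Equilibria: none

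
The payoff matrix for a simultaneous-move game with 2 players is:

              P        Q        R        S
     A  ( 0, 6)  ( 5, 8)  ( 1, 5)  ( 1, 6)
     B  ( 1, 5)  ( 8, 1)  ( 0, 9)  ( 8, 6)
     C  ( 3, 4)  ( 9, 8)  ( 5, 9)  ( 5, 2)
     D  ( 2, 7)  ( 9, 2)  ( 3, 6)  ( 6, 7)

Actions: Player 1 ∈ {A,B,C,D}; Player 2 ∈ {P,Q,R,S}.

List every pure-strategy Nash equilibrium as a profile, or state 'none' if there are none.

(A,P): not NE [P1→C gives 3>0; P2→Q gives 8>6]
(A,Q): not NE [P1→D gives 9>5]
(A,R): not NE [P1→C gives 5>1; P2→Q gives 8>5]
(A,S): not NE [P1→B gives 8>1; P2→Q gives 8>6]
(B,P): not NE [P1→C gives 3>1; P2→R gives 9>5]
(B,Q): not NE [P1→D gives 9>8; P2→R gives 9>1]
(B,R): not NE [P1→C gives 5>0]
(B,S): not NE [P2→R gives 9>6]
(C,P): not NE [P2→R gives 9>4]
(C,Q): not NE [P2→R gives 9>8]
(C,R): NE
(C,S): not NE [P1→B gives 8>5; P2→R gives 9>2]
(D,P): not NE [P1→C gives 3>2]
(D,Q): not NE [P2→S gives 7>2]
(D,R): not NE [P1→C gives 5>3; P2→S gives 7>6]
(D,S): not NE [P1→B gives 8>6]

NE set: (C,R)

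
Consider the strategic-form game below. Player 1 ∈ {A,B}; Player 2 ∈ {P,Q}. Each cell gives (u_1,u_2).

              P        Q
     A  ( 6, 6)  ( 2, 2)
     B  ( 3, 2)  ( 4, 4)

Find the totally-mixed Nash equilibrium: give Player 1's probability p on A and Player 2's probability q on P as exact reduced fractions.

P1 indiff ⇒ q·6+(1-q)·2 = q·3+(1-q)·4 ⇒ q(3) = (1-q)(2) ⇒ q = 2/5
P2 indiff ⇒ p·6+(1-p)·2 = p·2+(1-p)·4 ⇒ p(4) = (1-p)(2) ⇒ p = 1/3

p=1/3, q=2/5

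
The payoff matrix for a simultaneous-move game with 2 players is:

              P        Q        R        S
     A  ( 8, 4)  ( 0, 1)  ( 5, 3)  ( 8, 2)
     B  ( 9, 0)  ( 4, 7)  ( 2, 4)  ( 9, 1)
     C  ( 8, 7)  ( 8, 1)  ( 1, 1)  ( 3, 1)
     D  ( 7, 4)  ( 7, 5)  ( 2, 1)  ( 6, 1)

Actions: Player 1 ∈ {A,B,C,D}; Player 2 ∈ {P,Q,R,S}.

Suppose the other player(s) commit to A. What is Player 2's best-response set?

P2 best: {P}

u_2(P vs A) = 4
u_2(Q vs A) = 1
u_2(R vs A) = 3
u_2(S vs A) = 2
max payoff 4 at {P}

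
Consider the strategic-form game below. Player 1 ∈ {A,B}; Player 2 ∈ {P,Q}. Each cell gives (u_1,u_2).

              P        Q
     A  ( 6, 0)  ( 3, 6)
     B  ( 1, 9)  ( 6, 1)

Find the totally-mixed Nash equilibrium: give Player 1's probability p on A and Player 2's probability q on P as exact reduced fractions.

P1 indiff ⇒ q·6+(1-q)·3 = q·1+(1-q)·6 ⇒ q(5) = (1-q)(3) ⇒ q = 3/8
P2 indiff ⇒ p·0+(1-p)·9 = p·6+(1-p)·1 ⇒ p(-6) = (1-p)(-8) ⇒ p = 4/7

p=4/7, q=3/8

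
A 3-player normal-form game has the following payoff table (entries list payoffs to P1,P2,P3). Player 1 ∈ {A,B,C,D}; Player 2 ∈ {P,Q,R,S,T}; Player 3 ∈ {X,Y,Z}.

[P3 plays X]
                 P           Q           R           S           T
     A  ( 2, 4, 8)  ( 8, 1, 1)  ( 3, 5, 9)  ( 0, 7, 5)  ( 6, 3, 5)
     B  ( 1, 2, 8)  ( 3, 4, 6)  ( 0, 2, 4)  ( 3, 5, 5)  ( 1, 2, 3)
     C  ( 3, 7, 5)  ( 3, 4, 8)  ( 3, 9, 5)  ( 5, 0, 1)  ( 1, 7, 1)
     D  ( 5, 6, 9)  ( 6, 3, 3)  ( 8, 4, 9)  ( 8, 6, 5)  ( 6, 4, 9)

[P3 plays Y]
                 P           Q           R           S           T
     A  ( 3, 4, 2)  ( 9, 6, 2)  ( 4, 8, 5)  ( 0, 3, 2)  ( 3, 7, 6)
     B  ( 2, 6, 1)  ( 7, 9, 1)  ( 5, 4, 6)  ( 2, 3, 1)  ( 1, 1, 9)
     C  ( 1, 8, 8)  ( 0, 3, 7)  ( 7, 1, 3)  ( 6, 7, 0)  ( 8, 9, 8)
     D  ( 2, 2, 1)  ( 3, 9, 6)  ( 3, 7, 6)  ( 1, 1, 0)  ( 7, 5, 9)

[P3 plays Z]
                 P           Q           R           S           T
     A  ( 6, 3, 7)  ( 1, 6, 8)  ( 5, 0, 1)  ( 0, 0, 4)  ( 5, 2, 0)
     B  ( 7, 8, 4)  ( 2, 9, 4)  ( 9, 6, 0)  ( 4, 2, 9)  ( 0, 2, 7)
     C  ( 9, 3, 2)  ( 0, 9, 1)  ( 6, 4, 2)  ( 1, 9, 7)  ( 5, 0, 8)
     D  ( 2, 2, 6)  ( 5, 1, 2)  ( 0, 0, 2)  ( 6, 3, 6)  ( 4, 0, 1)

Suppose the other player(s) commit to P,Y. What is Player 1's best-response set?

argmax u_1 = {A}

u_1(A vs P,Y) = 3
u_1(B vs P,Y) = 2
u_1(C vs P,Y) = 1
u_1(D vs P,Y) = 2
max payoff 3 at {A}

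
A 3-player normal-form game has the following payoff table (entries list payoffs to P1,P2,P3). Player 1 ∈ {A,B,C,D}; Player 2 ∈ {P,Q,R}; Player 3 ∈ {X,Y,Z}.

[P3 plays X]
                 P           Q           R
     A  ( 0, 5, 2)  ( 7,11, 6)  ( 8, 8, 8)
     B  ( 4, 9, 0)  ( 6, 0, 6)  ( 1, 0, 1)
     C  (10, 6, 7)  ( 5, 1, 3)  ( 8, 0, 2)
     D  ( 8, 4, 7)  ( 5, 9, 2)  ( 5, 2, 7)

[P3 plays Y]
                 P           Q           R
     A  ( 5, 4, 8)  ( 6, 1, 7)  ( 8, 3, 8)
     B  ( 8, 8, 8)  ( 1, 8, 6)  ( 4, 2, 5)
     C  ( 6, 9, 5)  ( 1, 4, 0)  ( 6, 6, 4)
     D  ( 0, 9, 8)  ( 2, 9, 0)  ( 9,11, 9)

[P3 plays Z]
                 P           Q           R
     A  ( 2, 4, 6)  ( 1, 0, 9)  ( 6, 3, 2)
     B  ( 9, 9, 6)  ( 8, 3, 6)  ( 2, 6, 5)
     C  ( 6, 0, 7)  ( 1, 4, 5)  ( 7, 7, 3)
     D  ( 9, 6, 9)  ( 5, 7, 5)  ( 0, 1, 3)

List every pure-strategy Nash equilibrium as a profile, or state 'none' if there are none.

(A,P,X): not NE [P1→C gives 10>0; P2→Q gives 11>5; P3→Y gives 8>2]
(A,P,Y): not NE [P1→B gives 8>5]
(A,P,Z): not NE [P1→D gives 9>2; P3→Y gives 8>6]
(A,Q,X): not NE [P3→Z gives 9>6]
(A,Q,Y): not NE [P2→P gives 4>1; P3→Z gives 9>7]
(A,Q,Z): not NE [P1→B gives 8>1; P2→P gives 4>0]
(A,R,X): not NE [P2→Q gives 11>8]
(A,R,Y): not NE [P1→D gives 9>8; P2→P gives 4>3]
(A,R,Z): not NE [P1→C gives 7>6; P2→P gives 4>3; P3→Y gives 8>2]
(B,P,X): not NE [P1→C gives 10>4; P3→Y gives 8>0]
(B,P,Y): NE
(B,P,Z): not NE [P3→Y gives 8>6]
(B,Q,X): not NE [P1→A gives 7>6; P2→P gives 9>0]
(B,Q,Y): not NE [P1→A gives 6>1]
(B,Q,Z): not NE [P2→P gives 9>3]
(B,R,X): not NE [P1→C gives 8>1; P2→P gives 9>0; P3→Z gives 5>1]
(B,R,Y): not NE [P1→D gives 9>4; P2→Q gives 8>2]
(B,R,Z): not NE [P1→C gives 7>2; P2→P gives 9>6]
(C,P,X): NE
(C,P,Y): not NE [P1→B gives 8>6; P3→Z gives 7>5]
(C,P,Z): not NE [P1→D gives 9>6; P2→R gives 7>0]
(C,Q,X): not NE [P1→A gives 7>5; P2→P gives 6>1; P3→Z gives 5>3]
(C,Q,Y): not NE [P1→A gives 6>1; P2→P gives 9>4; P3→Z gives 5>0]
(C,Q,Z): not NE [P1→B gives 8>1; P2→R gives 7>4]
(C,R,X): not NE [P2→P gives 6>0; P3→Y gives 4>2]
(C,R,Y): not NE [P1→D gives 9>6; P2→P gives 9>6]
(C,R,Z): not NE [P3→Y gives 4>3]
(D,P,X): not NE [P1→C gives 10>8; P2→Q gives 9>4; P3→Z gives 9>7]
(D,P,Y): not NE [P1→B gives 8>0; P2→R gives 11>9; P3→Z gives 9>8]
(D,P,Z): not NE [P2→Q gives 7>6]
(D,Q,X): not NE [P1→A gives 7>5; P3→Z gives 5>2]
(D,Q,Y): not NE [P1→A gives 6>2; P2→R gives 11>9; P3→Z gives 5>0]
(D,Q,Z): not NE [P1→B gives 8>5]
(D,R,X): not NE [P1→C gives 8>5; P2→Q gives 9>2; P3→Y gives 9>7]
(D,R,Y): NE
(D,R,Z): not NE [P1→C gives 7>0; P2→Q gives 7>1; P3→Y gives 9>3]

PSNE = {(B,P,Y), (C,P,X), (D,R,Y)}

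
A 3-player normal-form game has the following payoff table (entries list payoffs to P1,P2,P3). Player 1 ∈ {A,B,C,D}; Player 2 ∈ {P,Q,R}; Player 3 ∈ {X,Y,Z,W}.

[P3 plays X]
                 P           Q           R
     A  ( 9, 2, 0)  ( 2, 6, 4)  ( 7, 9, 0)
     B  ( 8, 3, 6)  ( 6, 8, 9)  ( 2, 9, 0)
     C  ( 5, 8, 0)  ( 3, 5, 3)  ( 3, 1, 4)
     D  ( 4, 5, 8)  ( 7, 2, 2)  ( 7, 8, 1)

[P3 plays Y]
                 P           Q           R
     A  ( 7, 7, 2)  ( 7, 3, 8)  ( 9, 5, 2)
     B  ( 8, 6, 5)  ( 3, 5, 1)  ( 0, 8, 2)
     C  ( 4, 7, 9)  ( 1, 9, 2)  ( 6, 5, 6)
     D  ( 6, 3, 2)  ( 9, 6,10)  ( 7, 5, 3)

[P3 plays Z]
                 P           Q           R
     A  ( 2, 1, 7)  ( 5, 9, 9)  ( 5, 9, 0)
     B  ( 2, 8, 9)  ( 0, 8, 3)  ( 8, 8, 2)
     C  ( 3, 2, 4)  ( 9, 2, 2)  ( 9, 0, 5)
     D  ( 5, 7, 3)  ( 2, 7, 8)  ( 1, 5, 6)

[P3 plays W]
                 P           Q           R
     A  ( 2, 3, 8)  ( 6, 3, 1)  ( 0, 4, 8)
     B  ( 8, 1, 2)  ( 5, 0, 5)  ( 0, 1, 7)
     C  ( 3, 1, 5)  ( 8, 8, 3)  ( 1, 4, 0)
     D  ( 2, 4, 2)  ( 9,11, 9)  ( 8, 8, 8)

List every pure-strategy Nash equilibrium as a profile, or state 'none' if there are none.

(A,P,X): not NE [P2→R gives 9>2; P3→W gives 8>0]
(A,P,Y): not NE [P1→B gives 8>7; P3→W gives 8>2]
(A,P,Z): not NE [P1→D gives 5>2; P2→R gives 9>1; P3→W gives 8>7]
(A,P,W): not NE [P1→B gives 8>2; P2→R gives 4>3]
(A,Q,X): not NE [P1→D gives 7>2; P2→R gives 9>6; P3→Z gives 9>4]
(A,Q,Y): not NE [P1→D gives 9>7; P2→P gives 7>3; P3→Z gives 9>8]
(A,Q,Z): not NE [P1→C gives 9>5]
(A,Q,W): not NE [P1→D gives 9>6; P2→R gives 4>3; P3→Z gives 9>1]
(A,R,X): not NE [P3→W gives 8>0]
(A,R,Y): not NE [P2→P gives 7>5; P3→W gives 8>2]
(A,R,Z): not NE [P1→C gives 9>5; P3→W gives 8>0]
(A,R,W): not NE [P1→D gives 8>0]
(B,P,X): not NE [P1→A gives 9>8; P2→R gives 9>3; P3→Z gives 9>6]
(B,P,Y): not NE [P2→R gives 8>6; P3→Z gives 9>5]
(B,P,Z): not NE [P1→D gives 5>2]
(B,P,W): not NE [P3→Z gives 9>2]
(B,Q,X): not NE [P1→D gives 7>6; P2→R gives 9>8]
(B,Q,Y): not NE [P1→D gives 9>3; P2→R gives 8>5; P3→X gives 9>1]
(B,Q,Z): not NE [P1→C gives 9>0; P3→X gives 9>3]
(B,Q,W): not NE [P1→D gives 9>5; P2→R gives 1>0; P3→X gives 9>5]
(B,R,X): not NE [P1→D gives 7>2; P3→W gives 7>0]
(B,R,Y): not NE [P1→A gives 9>0; P3→W gives 7>2]
(B,R,Z): not NE [P1→C gives 9>8; P3→W gives 7>2]
(B,R,W): not NE [P1→D gives 8>0]
(C,P,X): not NE [P1→A gives 9>5; P3→Y gives 9>0]
(C,P,Y): not NE [P1→B gives 8>4; P2→Q gives 9>7]
(C,P,Z): not NE [P1→D gives 5>3; P3→Y gives 9>4]
(C,P,W): not NE [P1→B gives 8>3; P2→Q gives 8>1; P3→Y gives 9>5]
(C,Q,X): not NE [P1→D gives 7>3; P2→P gives 8>5]
(C,Q,Y): not NE [P1→D gives 9>1; P3→W gives 3>2]
(C,Q,Z): not NE [P3→W gives 3>2]
(C,Q,W): not NE [P1→D gives 9>8]
(C,R,X): not NE [P1→D gives 7>3; P2→P gives 8>1; P3→Y gives 6>4]
(C,R,Y): not NE [P1→A gives 9>6; P2→Q gives 9>5]
(C,R,Z): not NE [P2→Q gives 2>0; P3→Y gives 6>5]
(C,R,W): not NE [P1→D gives 8>1; P2→Q gives 8>4; P3→Y gives 6>0]
(D,P,X): not NE [P1→A gives 9>4; P2→R gives 8>5]
(D,P,Y): not NE [P1→B gives 8>6; P2→Q gives 6>3; P3→X gives 8>2]
(D,P,Z): not NE [P3→X gives 8>3]
(D,P,W): not NE [P1→B gives 8>2; P2→Q gives 11>4; P3→X gives 8>2]
(D,Q,X): not NE [P2→R gives 8>2; P3→Y gives 10>2]
(D,Q,Y): NE
(D,Q,Z): not NE [P1→C gives 9>2; P3→Y gives 10>8]
(D,Q,W): not NE [P3→Y gives 10>9]
(D,R,X): not NE [P3→W gives 8>1]
(D,R,Y): not NE [P1→A gives 9>7; P2→Q gives 6>5; P3→W gives 8>3]
(D,R,Z): not NE [P1→C gives 9>1; P2→Q gives 7>5; P3→W gives 8>6]
(D,R,W): not NE [P2→Q gives 11>8]

Nash profiles: (D,Q,Y)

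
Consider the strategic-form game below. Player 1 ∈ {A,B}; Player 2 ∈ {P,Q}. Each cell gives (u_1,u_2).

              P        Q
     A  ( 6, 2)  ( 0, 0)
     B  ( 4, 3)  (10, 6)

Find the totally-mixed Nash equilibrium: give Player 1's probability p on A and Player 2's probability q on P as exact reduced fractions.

P1 indiff ⇒ q·6+(1-q)·0 = q·4+(1-q)·10 ⇒ q(2) = (1-q)(10) ⇒ q = 5/6
P2 indiff ⇒ p·2+(1-p)·3 = p·0+(1-p)·6 ⇒ p(2) = (1-p)(3) ⇒ p = 3/5

P1 mixes 3/5 on A; P2 mixes 5/6 on P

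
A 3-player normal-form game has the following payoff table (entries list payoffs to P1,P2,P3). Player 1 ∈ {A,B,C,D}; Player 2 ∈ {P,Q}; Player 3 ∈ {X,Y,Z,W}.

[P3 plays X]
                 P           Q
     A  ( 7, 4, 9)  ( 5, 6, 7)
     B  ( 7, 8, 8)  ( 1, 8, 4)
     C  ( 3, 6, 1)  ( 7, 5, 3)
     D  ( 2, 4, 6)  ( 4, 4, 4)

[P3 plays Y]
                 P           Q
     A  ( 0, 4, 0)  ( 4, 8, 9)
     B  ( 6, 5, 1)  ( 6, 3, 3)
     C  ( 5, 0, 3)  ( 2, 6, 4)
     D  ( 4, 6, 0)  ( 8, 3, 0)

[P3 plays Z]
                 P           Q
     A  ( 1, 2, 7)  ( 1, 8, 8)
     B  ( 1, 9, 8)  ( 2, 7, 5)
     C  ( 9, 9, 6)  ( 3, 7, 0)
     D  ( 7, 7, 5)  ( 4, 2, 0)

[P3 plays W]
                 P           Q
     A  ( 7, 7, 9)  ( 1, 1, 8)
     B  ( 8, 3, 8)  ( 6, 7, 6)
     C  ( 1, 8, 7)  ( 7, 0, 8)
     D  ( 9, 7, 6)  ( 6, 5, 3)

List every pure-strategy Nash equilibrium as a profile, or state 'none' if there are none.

PSNE = {(B,P,X), (D,P,W)}

(A,P,X): not NE [P2→Q gives 6>4]
(A,P,Y): not NE [P1→B gives 6>0; P2→Q gives 8>4; P3→W gives 9>0]
(A,P,Z): not NE [P1→C gives 9>1; P2→Q gives 8>2; P3→W gives 9>7]
(A,P,W): not NE [P1→D gives 9>7]
(A,Q,X): not NE [P1→C gives 7>5; P3→Y gives 9>7]
(A,Q,Y): not NE [P1→D gives 8>4]
(A,Q,Z): not NE [P1→D gives 4>1; P3→Y gives 9>8]
(A,Q,W): not NE [P1→C gives 7>1; P2→P gives 7>1; P3→Y gives 9>8]
(B,P,X): NE
(B,P,Y): not NE [P3→W gives 8>1]
(B,P,Z): not NE [P1→C gives 9>1]
(B,P,W): not NE [P1→D gives 9>8; P2→Q gives 7>3]
(B,Q,X): not NE [P1→C gives 7>1; P3→W gives 6>4]
(B,Q,Y): not NE [P1→D gives 8>6; P2→P gives 5>3; P3→W gives 6>3]
(B,Q,Z): not NE [P1→D gives 4>2; P2→P gives 9>7; P3→W gives 6>5]
(B,Q,W): not NE [P1→C gives 7>6]
(C,P,X): not NE [P1→B gives 7>3; P3→W gives 7>1]
(C,P,Y): not NE [P1→B gives 6>5; P2→Q gives 6>0; P3→W gives 7>3]
(C,P,Z): not NE [P3→W gives 7>6]
(C,P,W): not NE [P1→D gives 9>1]
(C,Q,X): not NE [P2→P gives 6>5; P3→W gives 8>3]
(C,Q,Y): not NE [P1→D gives 8>2; P3→W gives 8>4]
(C,Q,Z): not NE [P1→D gives 4>3; P2→P gives 9>7; P3→W gives 8>0]
(C,Q,W): not NE [P2→P gives 8>0]
(D,P,X): not NE [P1→B gives 7>2]
(D,P,Y): not NE [P1→B gives 6>4; P3→W gives 6>0]
(D,P,Z): not NE [P1→C gives 9>7; P3→W gives 6>5]
(D,P,W): NE
(D,Q,X): not NE [P1→C gives 7>4]
(D,Q,Y): not NE [P2→P gives 6>3; P3→X gives 4>0]
(D,Q,Z): not NE [P2→P gives 7>2; P3→X gives 4>0]
(D,Q,W): not NE [P1→C gives 7>6; P2→P gives 7>5; P3→X gives 4>3]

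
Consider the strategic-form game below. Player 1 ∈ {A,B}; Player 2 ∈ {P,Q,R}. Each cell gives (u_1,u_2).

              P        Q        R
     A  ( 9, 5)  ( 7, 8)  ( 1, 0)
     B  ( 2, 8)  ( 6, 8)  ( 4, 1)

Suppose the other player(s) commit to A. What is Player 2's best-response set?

P2 best: {Q}

u_2(P vs A) = 5
u_2(Q vs A) = 8
u_2(R vs A) = 0
max payoff 8 at {Q}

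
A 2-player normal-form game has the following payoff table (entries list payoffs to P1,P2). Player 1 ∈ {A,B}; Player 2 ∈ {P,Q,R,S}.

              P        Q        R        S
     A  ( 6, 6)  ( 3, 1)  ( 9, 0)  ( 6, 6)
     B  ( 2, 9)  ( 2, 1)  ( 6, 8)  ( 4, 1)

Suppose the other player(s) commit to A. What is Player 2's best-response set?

u_2(P vs A) = 6
u_2(Q vs A) = 1
u_2(R vs A) = 0
u_2(S vs A) = 6
max payoff 6 at {P,S}

BR_2 = {P,S}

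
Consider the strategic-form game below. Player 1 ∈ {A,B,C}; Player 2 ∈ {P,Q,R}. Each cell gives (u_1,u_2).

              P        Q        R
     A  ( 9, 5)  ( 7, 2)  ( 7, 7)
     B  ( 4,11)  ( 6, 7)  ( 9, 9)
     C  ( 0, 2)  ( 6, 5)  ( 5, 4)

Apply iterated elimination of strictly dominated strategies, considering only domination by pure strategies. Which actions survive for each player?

IESDS → P1:{A,B} P2:{P,R}

P1 drop C (A beats it: P:9>0 Q:7>6 R:7>5)
P2 drop Q (P beats it: A:5>2 B:11>7)
P1→{A,B} P2→{P,R}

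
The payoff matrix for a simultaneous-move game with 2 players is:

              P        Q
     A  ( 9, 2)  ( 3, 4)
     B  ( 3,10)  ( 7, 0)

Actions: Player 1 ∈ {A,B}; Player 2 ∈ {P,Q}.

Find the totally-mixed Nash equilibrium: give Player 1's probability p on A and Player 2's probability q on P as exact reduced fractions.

P1 indiff ⇒ q·9+(1-q)·3 = q·3+(1-q)·7 ⇒ q(6) = (1-q)(4) ⇒ q = 2/5
P2 indiff ⇒ p·2+(1-p)·10 = p·4+(1-p)·0 ⇒ p(-2) = (1-p)(-10) ⇒ p = 5/6

(p,q) = (5/6, 2/5)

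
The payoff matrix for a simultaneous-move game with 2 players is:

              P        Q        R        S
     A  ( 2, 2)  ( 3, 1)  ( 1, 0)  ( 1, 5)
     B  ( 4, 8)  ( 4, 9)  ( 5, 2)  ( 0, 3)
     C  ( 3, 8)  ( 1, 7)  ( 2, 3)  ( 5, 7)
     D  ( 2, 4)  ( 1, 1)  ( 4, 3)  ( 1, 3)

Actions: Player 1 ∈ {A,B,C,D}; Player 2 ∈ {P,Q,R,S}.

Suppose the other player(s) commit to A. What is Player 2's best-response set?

u_2(P vs A) = 2
u_2(Q vs A) = 1
u_2(R vs A) = 0
u_2(S vs A) = 5
max payoff 5 at {S}

BR_2 = {S}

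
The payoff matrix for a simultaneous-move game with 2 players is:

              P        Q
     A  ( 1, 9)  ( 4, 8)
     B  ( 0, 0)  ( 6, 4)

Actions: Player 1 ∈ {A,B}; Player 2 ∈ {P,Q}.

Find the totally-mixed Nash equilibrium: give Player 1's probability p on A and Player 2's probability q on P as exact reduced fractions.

P1 indiff ⇒ q·1+(1-q)·4 = q·0+(1-q)·6 ⇒ q(1) = (1-q)(2) ⇒ q = 2/3
P2 indiff ⇒ p·9+(1-p)·0 = p·8+(1-p)·4 ⇒ p(1) = (1-p)(4) ⇒ p = 4/5

(p,q) = (4/5, 2/3)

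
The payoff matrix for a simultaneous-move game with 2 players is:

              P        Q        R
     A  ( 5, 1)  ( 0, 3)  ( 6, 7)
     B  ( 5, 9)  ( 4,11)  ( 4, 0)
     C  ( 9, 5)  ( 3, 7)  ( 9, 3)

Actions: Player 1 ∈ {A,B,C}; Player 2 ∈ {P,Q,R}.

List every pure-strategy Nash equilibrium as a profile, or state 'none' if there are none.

Nash profiles: (B,Q)

(A,P): not NE [P1→C gives 9>5; P2→R gives 7>1]
(A,Q): not NE [P1→B gives 4>0; P2→R gives 7>3]
(A,R): not NE [P1→C gives 9>6]
(B,P): not NE [P1→C gives 9>5; P2→Q gives 11>9]
(B,Q): NE
(B,R): not NE [P1→C gives 9>4; P2→Q gives 11>0]
(C,P): not NE [P2→Q gives 7>5]
(C,Q): not NE [P1→B gives 4>3]
(C,R): not NE [P2→Q gives 7>3]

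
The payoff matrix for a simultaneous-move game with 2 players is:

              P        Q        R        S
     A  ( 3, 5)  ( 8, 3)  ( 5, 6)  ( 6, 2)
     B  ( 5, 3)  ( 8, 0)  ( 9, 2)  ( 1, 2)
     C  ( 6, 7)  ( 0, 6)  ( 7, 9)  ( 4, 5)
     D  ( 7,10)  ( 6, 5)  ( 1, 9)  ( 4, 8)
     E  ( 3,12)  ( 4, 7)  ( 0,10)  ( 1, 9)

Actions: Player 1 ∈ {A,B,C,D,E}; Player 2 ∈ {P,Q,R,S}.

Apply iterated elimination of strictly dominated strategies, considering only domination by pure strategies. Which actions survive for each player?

P1 drop E (D beats it: P:7>3 Q:6>4 R:1>0 S:4>1)
P2 drop Q (P beats it: A:5>3 B:3>0 C:7>6 D:10>5)
P2 drop S (P beats it: A:5>2 B:3>2 C:7>5 D:10>8)
P1 drop A (B beats it: P:5>3 R:9>5)
P1→{B,C,D} P2→{P,R}

Remaining: P1:{B,C,D} P2:{P,R}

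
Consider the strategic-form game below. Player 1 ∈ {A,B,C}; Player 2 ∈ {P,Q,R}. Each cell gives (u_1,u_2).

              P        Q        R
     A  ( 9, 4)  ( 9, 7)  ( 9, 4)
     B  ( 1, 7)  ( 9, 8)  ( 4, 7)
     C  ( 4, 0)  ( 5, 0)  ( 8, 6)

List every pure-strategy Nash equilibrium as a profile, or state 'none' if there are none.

(A,P): not NE [P2→Q gives 7>4]
(A,Q): NE
(A,R): not NE [P2→Q gives 7>4]
(B,P): not NE [P1→A gives 9>1; P2→Q gives 8>7]
(B,Q): NE
(B,R): not NE [P1→A gives 9>4; P2→Q gives 8>7]
(C,P): not NE [P1→A gives 9>4; P2→R gives 6>0]
(C,Q): not NE [P1→B gives 9>5; P2→R gives 6>0]
(C,R): not NE [P1→A gives 9>8]

Nash profiles: (A,Q), (B,Q)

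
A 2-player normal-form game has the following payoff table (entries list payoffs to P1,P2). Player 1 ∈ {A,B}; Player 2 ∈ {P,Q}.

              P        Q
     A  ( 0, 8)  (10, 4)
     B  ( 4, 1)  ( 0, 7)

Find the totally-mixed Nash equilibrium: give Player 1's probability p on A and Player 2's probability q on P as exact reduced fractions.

(p,q) = (3/5, 5/7)

P1 indiff ⇒ q·0+(1-q)·10 = q·4+(1-q)·0 ⇒ q(-4) = (1-q)(-10) ⇒ q = 5/7
P2 indiff ⇒ p·8+(1-p)·1 = p·4+(1-p)·7 ⇒ p(4) = (1-p)(6) ⇒ p = 3/5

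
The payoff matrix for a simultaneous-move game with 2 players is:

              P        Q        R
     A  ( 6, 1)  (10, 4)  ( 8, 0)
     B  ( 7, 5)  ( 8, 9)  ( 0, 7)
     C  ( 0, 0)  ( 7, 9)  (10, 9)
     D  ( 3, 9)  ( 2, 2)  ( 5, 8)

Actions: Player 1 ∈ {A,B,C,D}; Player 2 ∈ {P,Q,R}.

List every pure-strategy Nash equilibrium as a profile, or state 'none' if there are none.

Nash profiles: (A,Q), (C,R)

(A,P): not NE [P1→B gives 7>6; P2→Q gives 4>1]
(A,Q): NE
(A,R): not NE [P1→C gives 10>8; P2→Q gives 4>0]
(B,P): not NE [P2→Q gives 9>5]
(B,Q): not NE [P1→A gives 10>8]
(B,R): not NE [P1→C gives 10>0; P2→Q gives 9>7]
(C,P): not NE [P1→B gives 7>0; P2→R gives 9>0]
(C,Q): not NE [P1→A gives 10>7]
(C,R): NE
(D,P): not NE [P1→B gives 7>3]
(D,Q): not NE [P1→A gives 10>2; P2→P gives 9>2]
(D,R): not NE [P1→C gives 10>5; P2→P gives 9>8]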